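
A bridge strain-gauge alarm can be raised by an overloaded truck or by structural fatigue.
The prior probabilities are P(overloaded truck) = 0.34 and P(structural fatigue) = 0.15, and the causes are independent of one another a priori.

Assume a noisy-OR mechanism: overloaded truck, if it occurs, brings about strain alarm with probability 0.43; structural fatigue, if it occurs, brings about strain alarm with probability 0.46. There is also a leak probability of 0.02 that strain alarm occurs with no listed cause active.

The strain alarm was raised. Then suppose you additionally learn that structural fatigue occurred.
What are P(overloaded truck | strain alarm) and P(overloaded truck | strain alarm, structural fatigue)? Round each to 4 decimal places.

P(overloaded truck | strain alarm) ≈ 0.7383; P(overloaded truck | strain alarm, structural fatigue) ≈ 0.4332

Under noisy-OR, P(strain alarm | causes) = 1 − (1−0.02)·∏(1−qᵢ) over the active causes.
For the numerator, keep only overloaded truck=true terms: 0.127565 + 0.035616 = 0.163181
Denominator P(strain alarm): 0.02×0.66×0.85 + 0.4708×0.66×0.15 + 0.4414×0.34×0.85 + 0.698356×0.34×0.15 = 0.221010
Posterior = 0.163181 / 0.221010 ≈ 0.7383

Now condition on the additional information:
Sum P(strain alarm|·) weighted by the priors over both values of overloaded truck:
  P(strain alarm | structural fatigue) = 0.4708·0.66 + 0.698356·0.34
        = 0.310728 + 0.237441 = 0.548169
Keeping only the overloaded truck-present terms gives 0.237441, so
  P(overloaded truck | strain alarm, structural fatigue) = 0.237441 / 0.548169 ≈ 0.4332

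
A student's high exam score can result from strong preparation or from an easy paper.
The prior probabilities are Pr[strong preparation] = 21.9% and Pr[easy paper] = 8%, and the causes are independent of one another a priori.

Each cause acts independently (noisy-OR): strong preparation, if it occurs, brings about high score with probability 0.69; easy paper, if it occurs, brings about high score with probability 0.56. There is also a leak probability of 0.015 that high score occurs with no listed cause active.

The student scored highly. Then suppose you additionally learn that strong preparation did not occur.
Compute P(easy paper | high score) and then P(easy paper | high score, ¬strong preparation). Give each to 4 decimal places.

P(easy paper | high score) ≈ 0.2512; P(easy paper | high score, ¬strong preparation) ≈ 0.7666

Under noisy-OR, P(high score | causes) = 1 − (1−0.015)·∏(1−qᵢ) over the active causes.
Weight on easy paper=true, given the evidence: 0.035401 + 0.015166 = 0.050567
Normalizer over all consistent configurations: 0.015×0.781×0.92 + 0.5666×0.781×0.08 + 0.69465×0.219×0.92 + 0.865646×0.219×0.08 = 0.201303
Posterior = 0.050567 / 0.201303 ≈ 0.2512

With the extra evidence:
By total probability over both values of easy paper:
  P(high score | ¬strong preparation) = 0.015*0.92 + 0.5666*0.08
        = 0.013800 + 0.045328 = 0.059128
Keeping only the easy paper-present terms gives 0.045328, so
  P(easy paper | high score, ¬strong preparation) = 0.045328 / 0.059128 ≈ 0.7666
Ruling out strong preparation raises the posterior on easy paper — the flip side of explaining away.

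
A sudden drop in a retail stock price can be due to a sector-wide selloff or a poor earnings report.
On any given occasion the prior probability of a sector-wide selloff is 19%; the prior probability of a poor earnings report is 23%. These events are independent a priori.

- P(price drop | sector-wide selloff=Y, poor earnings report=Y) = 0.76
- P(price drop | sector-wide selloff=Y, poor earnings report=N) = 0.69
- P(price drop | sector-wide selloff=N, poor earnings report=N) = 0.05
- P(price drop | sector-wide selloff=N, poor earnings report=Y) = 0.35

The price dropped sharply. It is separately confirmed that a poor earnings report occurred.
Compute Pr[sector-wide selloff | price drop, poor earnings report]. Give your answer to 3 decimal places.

Pr[sector-wide selloff | price drop, poor earnings report] ≈ 0.337

For the numerator, keep only sector-wide selloff=true terms: 0.76×0.19 = 0.144400
Normalizer over all consistent configurations: 0.35×0.81 + 0.76×0.19 = 0.427900
P(sector-wide selloff | price drop, poor earnings report) = 0.144400/0.427900 ≈ 0.337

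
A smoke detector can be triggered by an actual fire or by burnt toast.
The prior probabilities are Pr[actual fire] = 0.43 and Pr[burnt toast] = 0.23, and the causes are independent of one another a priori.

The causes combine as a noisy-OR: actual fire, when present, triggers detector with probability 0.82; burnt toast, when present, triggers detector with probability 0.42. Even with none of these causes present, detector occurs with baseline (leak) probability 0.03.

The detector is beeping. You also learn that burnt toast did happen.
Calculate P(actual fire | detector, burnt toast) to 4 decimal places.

Under noisy-OR, P(detector | causes) = 1 − (1−0.03)·∏(1−qᵢ) over the active causes.
For the numerator, keep only actual fire=true terms: 0.898732·0.43 = 0.386455
Normalizer over all consistent configurations: 0.4374·0.57 + 0.898732·0.43 = 0.635773
Posterior = 0.386455 / 0.635773 ≈ 0.6079

P(actual fire | detector, burnt toast) ≈ 0.6079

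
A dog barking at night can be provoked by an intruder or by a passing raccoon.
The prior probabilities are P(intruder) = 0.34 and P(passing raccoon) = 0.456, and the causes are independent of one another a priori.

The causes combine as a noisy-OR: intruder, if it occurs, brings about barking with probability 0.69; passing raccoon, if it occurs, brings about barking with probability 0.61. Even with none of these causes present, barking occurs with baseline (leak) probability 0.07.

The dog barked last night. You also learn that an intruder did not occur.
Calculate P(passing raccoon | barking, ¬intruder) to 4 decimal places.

P(passing raccoon | barking, ¬intruder) ≈ 0.8841

Under noisy-OR, P(barking | causes) = 1 − (1−0.07)·∏(1−qᵢ) over the active causes.
By total probability over both values of passing raccoon:
  P(barking | ¬intruder) = 0.07×0.544 + 0.6373×0.456
        = 0.038080 + 0.290609 = 0.328689
Keeping only the passing raccoon-present terms gives 0.290609, so
  P(passing raccoon | barking, ¬intruder) = 0.290609 / 0.328689 ≈ 0.8841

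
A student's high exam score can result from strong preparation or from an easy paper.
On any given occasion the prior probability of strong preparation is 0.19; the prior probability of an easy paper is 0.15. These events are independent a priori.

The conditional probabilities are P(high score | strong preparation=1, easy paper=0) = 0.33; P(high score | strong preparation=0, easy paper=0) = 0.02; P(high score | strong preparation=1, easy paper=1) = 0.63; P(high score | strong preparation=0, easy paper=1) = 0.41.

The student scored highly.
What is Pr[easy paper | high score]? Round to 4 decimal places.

For the numerator, keep only easy paper=true terms: 0.049815 + 0.017955 = 0.067770
Denominator P(high score): 0.02×0.81×0.85 + 0.41×0.81×0.15 + 0.33×0.19×0.85 + 0.63×0.19×0.15 = 0.134835
P(easy paper | high score) = 0.067770/0.134835 ≈ 0.5026

Pr[easy paper | high score] ≈ 0.5026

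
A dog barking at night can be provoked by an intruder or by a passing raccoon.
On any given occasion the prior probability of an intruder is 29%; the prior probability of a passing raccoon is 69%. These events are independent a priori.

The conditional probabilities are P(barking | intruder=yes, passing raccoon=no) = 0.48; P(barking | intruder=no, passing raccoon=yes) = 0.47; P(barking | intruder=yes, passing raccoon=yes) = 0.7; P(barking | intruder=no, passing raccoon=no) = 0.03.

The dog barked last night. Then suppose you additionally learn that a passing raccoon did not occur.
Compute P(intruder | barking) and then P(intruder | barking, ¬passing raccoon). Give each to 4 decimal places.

P(intruder | barking) ≈ 0.4362; P(intruder | barking, ¬passing raccoon) ≈ 0.8673

For the numerator, keep only intruder=true terms: 0.043152 + 0.140070 = 0.183222
Normalizer over all consistent configurations: 0.03*0.71*0.31 + 0.47*0.71*0.69 + 0.48*0.29*0.31 + 0.7*0.29*0.69 = 0.420078
Posterior = 0.183222 / 0.420078 ≈ 0.4362

Now also conditioning on passing raccoon≠true:
Enumerate both values of intruder and weight by the priors:
  P(barking | ¬passing raccoon) = 0.03·0.71 + 0.48·0.29
        = 0.021300 + 0.139200 = 0.160500
Configurations with intruder contribute 0.139200, so
  P(intruder | barking, ¬passing raccoon) = 0.139200 / 0.160500 ≈ 0.8673
With passing raccoon excluded, intruder must carry more of the explanatory weight for the barking.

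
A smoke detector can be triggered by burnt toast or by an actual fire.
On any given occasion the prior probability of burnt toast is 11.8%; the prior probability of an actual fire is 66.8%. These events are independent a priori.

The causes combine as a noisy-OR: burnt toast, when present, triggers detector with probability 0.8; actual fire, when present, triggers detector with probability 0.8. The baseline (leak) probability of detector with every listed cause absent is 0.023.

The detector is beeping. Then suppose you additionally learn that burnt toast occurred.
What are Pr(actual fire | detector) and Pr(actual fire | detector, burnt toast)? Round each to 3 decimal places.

Under noisy-OR, P(detector | causes) = 1 − (1−0.023)·∏(1−qᵢ) over the active causes.
For the numerator, keep only actual fire=true terms: 0.474051 + 0.075744 = 0.549795
Denominator P(detector): 0.023*0.882*0.332 + 0.8046*0.882*0.668 + 0.8046*0.118*0.332 + 0.96092*0.118*0.668 = 0.588051
P(actual fire | detector) = 0.549795/0.588051 ≈ 0.935

Now condition on the additional information:
Enumerate both values of actual fire and weight by the priors:
  P(detector | burnt toast) = 0.8046×0.332 + 0.96092×0.668
        = 0.267127 + 0.641895 = 0.909022
Keeping only the actual fire-present terms gives 0.641895, so
  P(actual fire | detector, burnt toast) = 0.641895 / 0.909022 ≈ 0.706
This is intercausal reasoning (explaining away): once burnt toast accounts for the detector, actual fire becomes less likely.

Pr(actual fire | detector) ≈ 0.935; Pr(actual fire | detector, burnt toast) ≈ 0.706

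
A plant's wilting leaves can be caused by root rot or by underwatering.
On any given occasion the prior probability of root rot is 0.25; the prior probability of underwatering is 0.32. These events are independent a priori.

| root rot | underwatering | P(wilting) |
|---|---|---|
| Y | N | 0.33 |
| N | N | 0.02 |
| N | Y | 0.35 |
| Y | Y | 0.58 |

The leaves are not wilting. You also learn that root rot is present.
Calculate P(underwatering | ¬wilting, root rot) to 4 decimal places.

P(underwatering | ¬wilting, root rot) ≈ 0.2278

Enumerate both values of underwatering and weight by the priors:
  P(¬wilting | root rot) = 0.67×0.68 + 0.42×0.32
        = 0.455600 + 0.134400 = 0.590000
The terms with underwatering present sum to 0.134400, so
  P(underwatering | ¬wilting, root rot) = 0.134400 / 0.590000 ≈ 0.2278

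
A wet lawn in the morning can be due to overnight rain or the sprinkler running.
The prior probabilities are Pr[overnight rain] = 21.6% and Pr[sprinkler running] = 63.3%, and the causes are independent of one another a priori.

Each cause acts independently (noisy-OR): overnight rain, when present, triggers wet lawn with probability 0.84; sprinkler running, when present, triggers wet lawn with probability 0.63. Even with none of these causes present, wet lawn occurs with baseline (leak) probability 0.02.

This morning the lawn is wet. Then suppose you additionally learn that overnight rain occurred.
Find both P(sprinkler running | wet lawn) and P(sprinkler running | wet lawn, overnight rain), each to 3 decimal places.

Under noisy-OR, P(wet lawn | causes) = 1 − (1−0.02)·∏(1−qᵢ) over the active causes.
For the numerator, keep only sprinkler running=true terms: 0.316324 + 0.128796 = 0.445120
The normalizing constant is 0.02×0.784×0.367 + 0.6374×0.784×0.633 + 0.8432×0.216×0.367 + 0.941984×0.216×0.633 = 0.517717
P(sprinkler running | wet lawn) = 0.445120/0.517717 ≈ 0.860

Now also conditioning on overnight rain=true:
For the numerator, keep only sprinkler running=true terms: 0.941984·0.633 = 0.596276
The normalizing constant is 0.8432·0.367 + 0.941984·0.633 = 0.905730
Posterior = 0.596276 / 0.905730 ≈ 0.658
This is intercausal reasoning (explaining away): once overnight rain accounts for the wet lawn, sprinkler running becomes less likely.

P(sprinkler running | wet lawn) ≈ 0.860; P(sprinkler running | wet lawn, overnight rain) ≈ 0.658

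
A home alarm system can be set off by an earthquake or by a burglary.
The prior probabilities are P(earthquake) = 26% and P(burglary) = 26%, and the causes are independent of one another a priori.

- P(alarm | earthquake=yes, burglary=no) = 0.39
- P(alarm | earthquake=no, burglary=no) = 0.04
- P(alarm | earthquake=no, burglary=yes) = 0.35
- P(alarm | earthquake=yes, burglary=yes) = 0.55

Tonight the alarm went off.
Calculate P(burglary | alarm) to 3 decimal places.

P(burglary | alarm) ≈ 0.519

Numerator (weight on configurations with burglary): 0.067340 + 0.037180 = 0.104520
The normalizing constant is 0.04·0.74·0.74 + 0.35·0.74·0.26 + 0.39·0.26·0.74 + 0.55·0.26·0.26 = 0.201460
Posterior = 0.104520 / 0.201460 ≈ 0.519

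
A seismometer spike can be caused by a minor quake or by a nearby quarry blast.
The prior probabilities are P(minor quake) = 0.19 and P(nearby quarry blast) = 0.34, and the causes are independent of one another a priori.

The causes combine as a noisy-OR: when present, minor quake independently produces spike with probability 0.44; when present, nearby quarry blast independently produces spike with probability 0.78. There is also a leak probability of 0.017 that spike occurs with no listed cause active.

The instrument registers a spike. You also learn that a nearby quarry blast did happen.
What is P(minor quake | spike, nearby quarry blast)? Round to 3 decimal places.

P(minor quake | spike, nearby quarry blast) ≈ 0.208

Under noisy-OR, P(spike | causes) = 1 − (1−0.017)·∏(1−qᵢ) over the active causes.
P(spike | nearby quarry blast) = 0.78374·0.81 + 0.878894·0.19 = 0.634829 + 0.166990 = 0.801819
Of this, 0.166990 comes from 0.878894·0.19 (the minor quake=true cases).
Hence the posterior is 0.166990/0.801819 ≈ 0.208.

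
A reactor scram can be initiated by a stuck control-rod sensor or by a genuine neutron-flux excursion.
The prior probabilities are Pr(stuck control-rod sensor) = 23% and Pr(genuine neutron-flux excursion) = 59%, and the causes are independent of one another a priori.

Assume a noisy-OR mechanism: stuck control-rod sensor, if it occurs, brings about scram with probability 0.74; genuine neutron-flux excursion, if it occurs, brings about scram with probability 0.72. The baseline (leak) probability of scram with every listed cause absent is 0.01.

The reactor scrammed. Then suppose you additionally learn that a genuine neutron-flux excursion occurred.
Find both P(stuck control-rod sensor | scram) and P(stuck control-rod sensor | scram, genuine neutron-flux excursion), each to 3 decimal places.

P(stuck control-rod sensor | scram) ≈ 0.371; P(stuck control-rod sensor | scram, genuine neutron-flux excursion) ≈ 0.277

Under noisy-OR, P(scram | causes) = 1 − (1−0.01)·∏(1−qᵢ) over the active causes.
Enumerate the 4 (stuck control-rod sensor, genuine neutron-flux excursion) configurations and weight by the priors:
  P(scram) = 0.01·0.77·0.41 + 0.7228·0.77·0.59 + 0.7426·0.23·0.41 + 0.927928·0.23·0.59
        = 0.003157 + 0.328368 + 0.070027 + 0.125920 = 0.527472
Keeping only the stuck control-rod sensor-present terms gives 0.195947, so
  P(stuck control-rod sensor | scram) = 0.195947 / 0.527472 ≈ 0.371

With the extra evidence:
Weight on stuck control-rod sensor=true, given the evidence: 0.927928×0.23 = 0.213423
Normalizer over all consistent configurations: 0.7228×0.77 + 0.927928×0.23 = 0.769979
Posterior = 0.213423 / 0.769979 ≈ 0.277
The drop from 0.371 to 0.277 is the explaining-away (discounting) effect.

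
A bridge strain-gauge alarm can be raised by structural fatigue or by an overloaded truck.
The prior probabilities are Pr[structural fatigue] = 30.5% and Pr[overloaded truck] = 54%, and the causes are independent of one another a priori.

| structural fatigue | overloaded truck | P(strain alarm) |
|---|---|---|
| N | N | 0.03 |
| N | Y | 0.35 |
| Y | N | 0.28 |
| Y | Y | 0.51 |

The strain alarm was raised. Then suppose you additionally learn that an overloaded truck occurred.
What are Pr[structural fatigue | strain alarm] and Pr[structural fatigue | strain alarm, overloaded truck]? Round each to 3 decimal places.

Pr[structural fatigue | strain alarm] ≈ 0.467; Pr[structural fatigue | strain alarm, overloaded truck] ≈ 0.390

P(strain alarm) = 0.03·0.695·0.46 + 0.35·0.695·0.54 + 0.28·0.305·0.46 + 0.51·0.305·0.54 = 0.009591 + 0.131355 + 0.039284 + 0.083997 = 0.264227
Restricting to configurations with structural fatigue present: 0.039284 + 0.083997 = 0.123281.
Hence the posterior is 0.123281/0.264227 ≈ 0.467.

With the extra evidence:
P(strain alarm | overloaded truck) = 0.35×0.695 + 0.51×0.305 = 0.243250 + 0.155550 = 0.398800
Restricting to configurations with structural fatigue present: 0.51×0.305 = 0.155550.
P(structural fatigue | strain alarm, overloaded truck) = 0.155550 / 0.398800 ≈ 0.390
The drop from 0.467 to 0.390 is the explaining-away (discounting) effect.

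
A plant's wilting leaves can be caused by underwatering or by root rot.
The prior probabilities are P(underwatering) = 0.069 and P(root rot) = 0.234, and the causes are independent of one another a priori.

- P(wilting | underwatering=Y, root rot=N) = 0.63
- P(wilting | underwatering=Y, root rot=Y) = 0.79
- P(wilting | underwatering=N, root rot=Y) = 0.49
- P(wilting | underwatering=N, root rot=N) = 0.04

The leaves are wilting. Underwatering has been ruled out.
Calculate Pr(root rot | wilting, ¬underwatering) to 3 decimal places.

P(wilting | ¬underwatering) = 0.04×0.766 + 0.49×0.234 = 0.030640 + 0.114660 = 0.145300
Restricting to configurations with root rot present: 0.49×0.234 = 0.114660.
So P(root rot | wilting, ¬underwatering) = 0.114660/0.145300 ≈ 0.789.

Pr(root rot | wilting, ¬underwatering) ≈ 0.789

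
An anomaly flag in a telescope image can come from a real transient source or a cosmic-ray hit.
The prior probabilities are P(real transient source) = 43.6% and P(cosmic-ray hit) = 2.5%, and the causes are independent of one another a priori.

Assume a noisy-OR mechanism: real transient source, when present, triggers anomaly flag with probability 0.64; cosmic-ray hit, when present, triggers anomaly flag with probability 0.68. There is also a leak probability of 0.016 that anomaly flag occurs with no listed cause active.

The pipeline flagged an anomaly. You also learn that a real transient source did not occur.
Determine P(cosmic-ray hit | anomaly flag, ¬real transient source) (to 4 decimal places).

Under noisy-OR, P(anomaly flag | causes) = 1 − (1−0.016)·∏(1−qᵢ) over the active causes.
P(anomaly flag | ¬real transient source) = 0.016·0.975 + 0.68512·0.025 = 0.015600 + 0.017128 = 0.032728
Restricting to configurations with cosmic-ray hit present: 0.68512·0.025 = 0.017128.
So P(cosmic-ray hit | anomaly flag, ¬real transient source) = 0.017128/0.032728 ≈ 0.5233.

P(cosmic-ray hit | anomaly flag, ¬real transient source) ≈ 0.5233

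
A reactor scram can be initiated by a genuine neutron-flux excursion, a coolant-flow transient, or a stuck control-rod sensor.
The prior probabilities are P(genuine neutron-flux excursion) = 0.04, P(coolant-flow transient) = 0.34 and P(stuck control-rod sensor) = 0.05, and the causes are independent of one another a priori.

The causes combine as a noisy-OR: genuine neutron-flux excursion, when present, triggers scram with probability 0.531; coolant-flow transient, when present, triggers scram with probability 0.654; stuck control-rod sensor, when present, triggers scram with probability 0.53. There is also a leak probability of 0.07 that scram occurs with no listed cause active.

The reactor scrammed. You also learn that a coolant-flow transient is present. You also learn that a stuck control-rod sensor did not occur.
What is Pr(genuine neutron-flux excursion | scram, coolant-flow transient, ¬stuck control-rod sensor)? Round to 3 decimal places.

Under noisy-OR, P(scram | causes) = 1 − (1−0.07)·∏(1−qᵢ) over the active causes.
P(scram | coolant-flow transient, ¬stuck control-rod sensor) = 0.67822·0.96 + 0.849085·0.04 = 0.651091 + 0.033963 = 0.685054
The genuine neutron-flux excursion-present share is 0.849085·0.04 = 0.033963.
So P(genuine neutron-flux excursion | scram, coolant-flow transient, ¬stuck control-rod sensor) = 0.033963/0.685054 ≈ 0.050.

Pr(genuine neutron-flux excursion | scram, coolant-flow transient, ¬stuck control-rod sensor) ≈ 0.050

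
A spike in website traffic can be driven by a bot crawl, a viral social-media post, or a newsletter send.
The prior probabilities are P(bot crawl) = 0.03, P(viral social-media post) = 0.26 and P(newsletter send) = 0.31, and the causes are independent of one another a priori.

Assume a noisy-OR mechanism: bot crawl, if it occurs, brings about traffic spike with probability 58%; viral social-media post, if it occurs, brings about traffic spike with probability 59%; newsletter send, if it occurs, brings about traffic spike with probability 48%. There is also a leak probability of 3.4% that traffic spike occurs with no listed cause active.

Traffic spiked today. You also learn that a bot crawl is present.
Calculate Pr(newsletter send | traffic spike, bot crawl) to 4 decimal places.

Pr(newsletter send | traffic spike, bot crawl) ≈ 0.3598

Under noisy-OR, P(traffic spike | causes) = 1 − (1−0.034)·∏(1−qᵢ) over the active causes.
P(traffic spike | bot crawl) = 0.59428×0.74×0.69 + 0.789026×0.74×0.31 + 0.833655×0.26×0.69 + 0.9135×0.26×0.31 = 0.303439 + 0.181003 + 0.149558 + 0.073628 = 0.707628
The newsletter send-present share is 0.181003 + 0.073628 = 0.254631.
Hence the posterior is 0.254631/0.707628 ≈ 0.3598.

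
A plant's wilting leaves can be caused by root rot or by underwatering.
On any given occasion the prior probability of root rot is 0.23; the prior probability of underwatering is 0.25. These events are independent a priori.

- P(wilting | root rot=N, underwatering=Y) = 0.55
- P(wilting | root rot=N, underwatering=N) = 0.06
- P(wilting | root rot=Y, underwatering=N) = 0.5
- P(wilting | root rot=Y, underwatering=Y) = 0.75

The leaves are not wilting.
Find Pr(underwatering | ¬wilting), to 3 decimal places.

Enumerate the 4 (root rot, underwatering) configurations and weight by the priors:
  P(¬wilting) = 0.94*0.77*0.75 + 0.45*0.77*0.25 + 0.5*0.23*0.75 + 0.25*0.23*0.25
        = 0.542850 + 0.086625 + 0.086250 + 0.014375 = 0.730100
Configurations with underwatering contribute 0.101000, so
  P(underwatering | ¬wilting) = 0.101000 / 0.730100 ≈ 0.138

Pr(underwatering | ¬wilting) ≈ 0.138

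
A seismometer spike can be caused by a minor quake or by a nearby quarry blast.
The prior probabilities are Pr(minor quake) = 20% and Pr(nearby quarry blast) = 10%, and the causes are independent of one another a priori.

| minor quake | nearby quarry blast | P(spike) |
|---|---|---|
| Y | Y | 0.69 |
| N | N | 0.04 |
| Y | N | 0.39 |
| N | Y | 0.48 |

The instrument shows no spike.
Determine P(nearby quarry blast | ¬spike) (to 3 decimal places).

P(¬spike) = 0.96×0.8×0.9 + 0.52×0.8×0.1 + 0.61×0.2×0.9 + 0.31×0.2×0.1 = 0.691200 + 0.041600 + 0.109800 + 0.006200 = 0.848800
The nearby quarry blast-present share is 0.041600 + 0.006200 = 0.047800.
Hence the posterior is 0.047800/0.848800 ≈ 0.056.

P(nearby quarry blast | ¬spike) ≈ 0.056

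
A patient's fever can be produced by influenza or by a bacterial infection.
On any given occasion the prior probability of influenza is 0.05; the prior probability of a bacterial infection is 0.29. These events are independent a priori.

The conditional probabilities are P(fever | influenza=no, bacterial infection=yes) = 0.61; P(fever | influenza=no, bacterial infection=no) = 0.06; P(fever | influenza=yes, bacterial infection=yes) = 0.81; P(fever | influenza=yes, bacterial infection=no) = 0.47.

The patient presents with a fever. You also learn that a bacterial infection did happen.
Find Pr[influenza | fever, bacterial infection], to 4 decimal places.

Enumerate both values of influenza and weight by the priors:
  P(fever | bacterial infection) = 0.61·0.95 + 0.81·0.05
        = 0.579500 + 0.040500 = 0.620000
Configurations with influenza contribute 0.040500, so
  P(influenza | fever, bacterial infection) = 0.040500 / 0.620000 ≈ 0.0653

Pr[influenza | fever, bacterial infection] ≈ 0.0653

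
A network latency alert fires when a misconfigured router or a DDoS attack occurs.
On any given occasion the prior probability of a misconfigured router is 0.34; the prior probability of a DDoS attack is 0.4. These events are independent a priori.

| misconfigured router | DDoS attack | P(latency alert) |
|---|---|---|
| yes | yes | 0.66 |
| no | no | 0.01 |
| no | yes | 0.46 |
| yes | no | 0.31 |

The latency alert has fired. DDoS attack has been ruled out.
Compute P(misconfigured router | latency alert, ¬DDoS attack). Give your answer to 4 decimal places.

P(misconfigured router | latency alert, ¬DDoS attack) ≈ 0.9411

P(latency alert | ¬DDoS attack) = 0.01×0.66 + 0.31×0.34 = 0.006600 + 0.105400 = 0.112000
The misconfigured router-present share is 0.31×0.34 = 0.105400.
Hence the posterior is 0.105400/0.112000 ≈ 0.9411.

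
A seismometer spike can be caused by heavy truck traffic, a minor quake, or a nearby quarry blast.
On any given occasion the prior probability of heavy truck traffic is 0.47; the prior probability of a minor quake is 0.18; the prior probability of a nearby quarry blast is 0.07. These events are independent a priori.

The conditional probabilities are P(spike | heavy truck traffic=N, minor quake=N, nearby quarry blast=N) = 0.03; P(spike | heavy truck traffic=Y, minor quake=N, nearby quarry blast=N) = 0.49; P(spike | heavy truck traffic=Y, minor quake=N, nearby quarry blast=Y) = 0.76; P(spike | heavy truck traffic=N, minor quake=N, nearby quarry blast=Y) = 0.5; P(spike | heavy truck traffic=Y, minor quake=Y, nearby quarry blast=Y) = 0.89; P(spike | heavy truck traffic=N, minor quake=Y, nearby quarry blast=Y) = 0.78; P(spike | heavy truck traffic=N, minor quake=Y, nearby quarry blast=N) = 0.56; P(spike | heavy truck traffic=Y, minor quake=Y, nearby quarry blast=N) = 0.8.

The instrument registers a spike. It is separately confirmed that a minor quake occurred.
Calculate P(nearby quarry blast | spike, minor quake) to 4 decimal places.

P(nearby quarry blast | spike, minor quake) ≈ 0.0851

P(spike | minor quake) = 0.56×0.53×0.93 + 0.78×0.53×0.07 + 0.8×0.47×0.93 + 0.89×0.47×0.07 = 0.276024 + 0.028938 + 0.349680 + 0.029281 = 0.683923
Restricting to configurations with nearby quarry blast present: 0.028938 + 0.029281 = 0.058219.
So P(nearby quarry blast | spike, minor quake) = 0.058219/0.683923 ≈ 0.0851.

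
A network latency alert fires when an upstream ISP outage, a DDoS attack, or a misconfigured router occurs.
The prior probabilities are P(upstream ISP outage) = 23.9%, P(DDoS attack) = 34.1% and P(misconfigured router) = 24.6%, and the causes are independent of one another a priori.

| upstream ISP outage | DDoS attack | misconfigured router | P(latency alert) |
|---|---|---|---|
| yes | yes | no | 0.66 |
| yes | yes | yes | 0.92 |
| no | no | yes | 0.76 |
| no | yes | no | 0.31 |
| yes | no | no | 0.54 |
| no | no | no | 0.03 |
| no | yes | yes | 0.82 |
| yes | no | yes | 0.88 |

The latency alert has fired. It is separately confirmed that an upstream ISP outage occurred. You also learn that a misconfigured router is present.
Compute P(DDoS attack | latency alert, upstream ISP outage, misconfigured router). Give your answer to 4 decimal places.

Numerator (weight on configurations with DDoS attack): 0.92×0.341 = 0.313720
Denominator P(latency alert | upstream ISP outage, misconfigured router): 0.88×0.659 + 0.92×0.341 = 0.893640
P(DDoS attack | latency alert, upstream ISP outage, misconfigured router) = 0.313720/0.893640 ≈ 0.3511

P(DDoS attack | latency alert, upstream ISP outage, misconfigured router) ≈ 0.3511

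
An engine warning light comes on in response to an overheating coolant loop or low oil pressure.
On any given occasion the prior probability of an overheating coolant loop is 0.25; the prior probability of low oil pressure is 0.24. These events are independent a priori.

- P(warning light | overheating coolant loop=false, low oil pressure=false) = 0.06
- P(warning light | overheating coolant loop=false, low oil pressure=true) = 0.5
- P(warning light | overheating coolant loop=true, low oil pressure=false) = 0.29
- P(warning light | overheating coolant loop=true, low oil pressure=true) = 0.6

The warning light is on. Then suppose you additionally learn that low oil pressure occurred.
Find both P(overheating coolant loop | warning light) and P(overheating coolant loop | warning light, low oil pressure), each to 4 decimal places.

P(warning light) = 0.06*0.75*0.76 + 0.5*0.75*0.24 + 0.29*0.25*0.76 + 0.6*0.25*0.24 = 0.034200 + 0.090000 + 0.055100 + 0.036000 = 0.215300
The overheating coolant loop-present share is 0.055100 + 0.036000 = 0.091100.
Hence the posterior is 0.091100/0.215300 ≈ 0.4231.

With the extra evidence:
By total probability over both values of overheating coolant loop:
  P(warning light | low oil pressure) = 0.5·0.75 + 0.6·0.25
        = 0.375000 + 0.150000 = 0.525000
The terms with overheating coolant loop present sum to 0.150000, so
  P(overheating coolant loop | warning light, low oil pressure) = 0.150000 / 0.525000 ≈ 0.2857
The drop from 0.4231 to 0.2857 is the explaining-away (discounting) effect.

P(overheating coolant loop | warning light) ≈ 0.4231; P(overheating coolant loop | warning light, low oil pressure) ≈ 0.2857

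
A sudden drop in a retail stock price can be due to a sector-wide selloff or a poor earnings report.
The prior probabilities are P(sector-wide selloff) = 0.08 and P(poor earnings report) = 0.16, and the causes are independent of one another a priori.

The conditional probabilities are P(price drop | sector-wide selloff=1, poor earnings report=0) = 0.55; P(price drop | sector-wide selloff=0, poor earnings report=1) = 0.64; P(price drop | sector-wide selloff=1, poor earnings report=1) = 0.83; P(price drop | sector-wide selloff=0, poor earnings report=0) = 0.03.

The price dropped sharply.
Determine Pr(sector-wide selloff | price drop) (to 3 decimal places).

By total probability over the 4 (sector-wide selloff, poor earnings report) configurations:
  P(price drop) = 0.03×0.92×0.84 + 0.64×0.92×0.16 + 0.55×0.08×0.84 + 0.83×0.08×0.16
        = 0.023184 + 0.094208 + 0.036960 + 0.010624 = 0.164976
Configurations with sector-wide selloff contribute 0.047584, so
  P(sector-wide selloff | price drop) = 0.047584 / 0.164976 ≈ 0.288

Pr(sector-wide selloff | price drop) ≈ 0.288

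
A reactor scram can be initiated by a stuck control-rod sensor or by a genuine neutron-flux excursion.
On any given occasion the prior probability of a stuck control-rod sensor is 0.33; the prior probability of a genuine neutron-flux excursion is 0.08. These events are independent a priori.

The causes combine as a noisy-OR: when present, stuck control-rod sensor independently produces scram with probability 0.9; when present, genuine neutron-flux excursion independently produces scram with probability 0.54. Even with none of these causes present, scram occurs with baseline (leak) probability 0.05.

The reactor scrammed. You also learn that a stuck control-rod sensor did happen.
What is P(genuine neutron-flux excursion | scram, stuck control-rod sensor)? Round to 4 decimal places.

P(genuine neutron-flux excursion | scram, stuck control-rod sensor) ≈ 0.0842

Under noisy-OR, P(scram | causes) = 1 − (1−0.05)·∏(1−qᵢ) over the active causes.
P(scram | stuck control-rod sensor) = 0.905×0.92 + 0.9563×0.08 = 0.832600 + 0.076504 = 0.909104
The genuine neutron-flux excursion-present share is 0.9563×0.08 = 0.076504.
Hence the posterior is 0.076504/0.909104 ≈ 0.0842.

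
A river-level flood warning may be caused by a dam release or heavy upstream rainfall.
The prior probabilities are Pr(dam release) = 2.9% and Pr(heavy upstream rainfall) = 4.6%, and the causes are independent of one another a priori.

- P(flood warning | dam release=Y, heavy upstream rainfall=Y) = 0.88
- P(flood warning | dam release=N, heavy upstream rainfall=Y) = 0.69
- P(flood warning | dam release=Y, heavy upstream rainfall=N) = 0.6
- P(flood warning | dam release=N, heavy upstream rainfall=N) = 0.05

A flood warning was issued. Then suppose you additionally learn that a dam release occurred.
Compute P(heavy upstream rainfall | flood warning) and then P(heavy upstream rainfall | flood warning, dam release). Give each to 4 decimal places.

P(heavy upstream rainfall | flood warning) ≈ 0.3371; P(heavy upstream rainfall | flood warning, dam release) ≈ 0.0660

P(flood warning) = 0.05×0.971×0.954 + 0.69×0.971×0.046 + 0.6×0.029×0.954 + 0.88×0.029×0.046 = 0.046317 + 0.030820 + 0.016600 + 0.001174 = 0.094911
Restricting to configurations with heavy upstream rainfall present: 0.030820 + 0.001174 = 0.031994.
P(heavy upstream rainfall | flood warning) = 0.031994 / 0.094911 ≈ 0.3371

Now also conditioning on dam release=true:
P(flood warning | dam release) = 0.6×0.954 + 0.88×0.046 = 0.572400 + 0.040480 = 0.612880
The heavy upstream rainfall-present share is 0.88×0.046 = 0.040480.
Hence the posterior is 0.040480/0.612880 ≈ 0.0660.
This is intercausal reasoning (explaining away): once dam release accounts for the flood warning, heavy upstream rainfall becomes less likely.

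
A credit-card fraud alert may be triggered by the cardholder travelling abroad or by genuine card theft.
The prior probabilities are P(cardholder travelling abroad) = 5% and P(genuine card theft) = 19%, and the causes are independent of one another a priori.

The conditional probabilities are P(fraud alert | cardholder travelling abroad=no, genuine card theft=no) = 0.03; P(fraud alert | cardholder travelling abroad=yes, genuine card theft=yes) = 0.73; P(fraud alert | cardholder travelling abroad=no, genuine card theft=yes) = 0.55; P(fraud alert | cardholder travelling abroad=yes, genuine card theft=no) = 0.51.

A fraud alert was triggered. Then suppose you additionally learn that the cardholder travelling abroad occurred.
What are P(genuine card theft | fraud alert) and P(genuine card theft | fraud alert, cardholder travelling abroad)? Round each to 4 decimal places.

For the numerator, keep only genuine card theft=true terms: 0.099275 + 0.006935 = 0.106210
Normalizer over all consistent configurations: 0.03·0.95·0.81 + 0.55·0.95·0.19 + 0.51·0.05·0.81 + 0.73·0.05·0.19 = 0.149950
P(genuine card theft | fraud alert) = 0.106210/0.149950 ≈ 0.7083

Now condition on the additional information:
Numerator (weight on configurations with genuine card theft): 0.73×0.19 = 0.138700
Denominator P(fraud alert | cardholder travelling abroad): 0.51×0.81 + 0.73×0.19 = 0.551800
P(genuine card theft | fraud alert, cardholder travelling abroad) = 0.138700/0.551800 ≈ 0.2514
Conditioning on cardholder travelling abroad lowers the posterior on genuine card theft: the classic explaining-away effect in a common-effect structure.

P(genuine card theft | fraud alert) ≈ 0.7083; P(genuine card theft | fraud alert, cardholder travelling abroad) ≈ 0.2514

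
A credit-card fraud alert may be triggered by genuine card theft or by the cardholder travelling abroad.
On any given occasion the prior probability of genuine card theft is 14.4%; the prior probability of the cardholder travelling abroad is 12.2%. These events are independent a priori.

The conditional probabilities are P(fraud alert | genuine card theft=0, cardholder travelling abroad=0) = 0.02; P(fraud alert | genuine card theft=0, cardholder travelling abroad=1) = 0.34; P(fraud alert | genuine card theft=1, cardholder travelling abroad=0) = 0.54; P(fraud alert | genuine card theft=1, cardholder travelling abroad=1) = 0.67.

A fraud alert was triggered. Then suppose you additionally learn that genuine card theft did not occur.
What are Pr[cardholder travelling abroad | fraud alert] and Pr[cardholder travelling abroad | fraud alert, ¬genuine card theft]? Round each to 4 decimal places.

Pr[cardholder travelling abroad | fraud alert] ≈ 0.3621; Pr[cardholder travelling abroad | fraud alert, ¬genuine card theft] ≈ 0.7026

P(fraud alert) = 0.02·0.856·0.878 + 0.34·0.856·0.122 + 0.54·0.144·0.878 + 0.67·0.144·0.122 = 0.015031 + 0.035507 + 0.068273 + 0.011771 = 0.130582
The cardholder travelling abroad-present share is 0.035507 + 0.011771 = 0.047278.
Hence the posterior is 0.047278/0.130582 ≈ 0.3621.

Now also conditioning on genuine card theft≠true:
Sum P(fraud alert|·) weighted by the priors over both values of cardholder travelling abroad:
  P(fraud alert | ¬genuine card theft) = 0.02*0.878 + 0.34*0.122
        = 0.017560 + 0.041480 = 0.059040
The terms with cardholder travelling abroad present sum to 0.041480, so
  P(cardholder travelling abroad | fraud alert, ¬genuine card theft) = 0.041480 / 0.059040 ≈ 0.7026
With genuine card theft excluded, cardholder travelling abroad must carry more of the explanatory weight for the fraud alert.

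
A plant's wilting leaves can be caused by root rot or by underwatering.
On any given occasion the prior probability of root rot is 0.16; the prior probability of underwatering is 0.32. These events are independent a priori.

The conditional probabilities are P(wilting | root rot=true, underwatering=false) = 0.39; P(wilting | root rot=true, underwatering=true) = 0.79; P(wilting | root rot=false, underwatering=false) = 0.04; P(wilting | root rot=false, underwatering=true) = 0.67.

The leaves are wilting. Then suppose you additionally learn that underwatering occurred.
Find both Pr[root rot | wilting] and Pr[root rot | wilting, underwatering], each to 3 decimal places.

By total probability over the 4 (root rot, underwatering) configurations:
  P(wilting) = 0.04·0.84·0.68 + 0.67·0.84·0.32 + 0.39·0.16·0.68 + 0.79·0.16·0.32
        = 0.022848 + 0.180096 + 0.042432 + 0.040448 = 0.285824
The terms with root rot present sum to 0.082880, so
  P(root rot | wilting) = 0.082880 / 0.285824 ≈ 0.290

Now also conditioning on underwatering=true:
Weight on root rot=true, given the evidence: 0.79×0.16 = 0.126400
Denominator P(wilting | underwatering): 0.67×0.84 + 0.79×0.16 = 0.689200
P(root rot | wilting, underwatering) = 0.126400/0.689200 ≈ 0.183

Pr[root rot | wilting] ≈ 0.290; Pr[root rot | wilting, underwatering] ≈ 0.183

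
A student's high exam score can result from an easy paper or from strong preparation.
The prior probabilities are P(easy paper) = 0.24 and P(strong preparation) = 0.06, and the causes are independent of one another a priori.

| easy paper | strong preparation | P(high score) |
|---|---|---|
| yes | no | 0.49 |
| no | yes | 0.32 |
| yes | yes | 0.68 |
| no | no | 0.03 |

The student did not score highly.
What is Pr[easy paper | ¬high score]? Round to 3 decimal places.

Pr[easy paper | ¬high score] ≈ 0.142

P(¬high score) = 0.97*0.76*0.94 + 0.68*0.76*0.06 + 0.51*0.24*0.94 + 0.32*0.24*0.06 = 0.692968 + 0.031008 + 0.115056 + 0.004608 = 0.843640
The easy paper-present share is 0.115056 + 0.004608 = 0.119664.
Hence the posterior is 0.119664/0.843640 ≈ 0.142.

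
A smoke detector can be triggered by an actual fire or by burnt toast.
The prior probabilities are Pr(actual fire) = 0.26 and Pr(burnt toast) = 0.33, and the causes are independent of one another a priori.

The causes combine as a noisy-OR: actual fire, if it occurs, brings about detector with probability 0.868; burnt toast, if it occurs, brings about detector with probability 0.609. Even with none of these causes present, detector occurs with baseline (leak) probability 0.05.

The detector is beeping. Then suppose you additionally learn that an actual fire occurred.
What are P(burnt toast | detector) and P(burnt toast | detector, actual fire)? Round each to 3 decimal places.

Under noisy-OR, P(detector | causes) = 1 − (1−0.05)·∏(1−qᵢ) over the active causes.
By total probability over the 4 (actual fire, burnt toast) configurations:
  P(detector) = 0.05×0.74×0.67 + 0.62855×0.74×0.33 + 0.8746×0.26×0.67 + 0.950969×0.26×0.33
        = 0.024790 + 0.153492 + 0.152355 + 0.081593 = 0.412230
Configurations with burnt toast contribute 0.235085, so
  P(burnt toast | detector) = 0.235085 / 0.412230 ≈ 0.570

With the extra evidence:
Weight on burnt toast=true, given the evidence: 0.950969·0.33 = 0.313820
Normalizer over all consistent configurations: 0.8746·0.67 + 0.950969·0.33 = 0.899802
P(burnt toast | detector, actual fire) = 0.313820/0.899802 ≈ 0.349
The drop from 0.570 to 0.349 is the explaining-away (discounting) effect.

P(burnt toast | detector) ≈ 0.570; P(burnt toast | detector, actual fire) ≈ 0.349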